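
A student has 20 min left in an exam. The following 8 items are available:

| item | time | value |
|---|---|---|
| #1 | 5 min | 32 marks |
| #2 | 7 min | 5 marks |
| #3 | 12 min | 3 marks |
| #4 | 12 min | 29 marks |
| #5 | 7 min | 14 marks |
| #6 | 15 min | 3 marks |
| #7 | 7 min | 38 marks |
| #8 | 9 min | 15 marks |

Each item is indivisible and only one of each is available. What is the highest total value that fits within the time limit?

84 marks

Check high-value combinations within 20 min:
- #1+#5+#7: time 5+7+7=19, value 32+14+38=84
- #1+#2+#7: time 5+7+7=19, value 32+5+38=75
- #1+#7: time 5+7=12, value 32+38=70
- #4+#7: time 12+7=19, value 29+38=67
- #1+#4: time 5+12=17, value 32+29=61
Best: 84 marks.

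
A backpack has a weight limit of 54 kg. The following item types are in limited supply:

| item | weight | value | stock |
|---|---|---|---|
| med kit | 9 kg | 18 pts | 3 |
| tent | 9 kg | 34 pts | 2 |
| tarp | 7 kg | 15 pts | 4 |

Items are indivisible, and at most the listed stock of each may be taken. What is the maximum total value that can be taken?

137 pts

Top feasible selections:
- 3×med kit + 2×tent + 1×tarp: weight 52, value 137
- 2×med kit + 2×tent + 2×tarp: weight 50, value 134
Best: 137 pts.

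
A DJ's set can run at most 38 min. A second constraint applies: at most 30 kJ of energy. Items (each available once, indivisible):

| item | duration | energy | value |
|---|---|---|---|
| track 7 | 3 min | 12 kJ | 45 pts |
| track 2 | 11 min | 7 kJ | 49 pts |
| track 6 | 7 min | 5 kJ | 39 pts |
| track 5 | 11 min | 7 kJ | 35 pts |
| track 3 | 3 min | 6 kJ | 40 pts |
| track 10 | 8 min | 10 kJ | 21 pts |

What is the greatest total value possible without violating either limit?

Feasible sets respecting both limits:
- track 7+track 2+track 6+track 3: duration 24, energy 30, value 173
- track 2+track 6+track 5+track 3: duration 32, energy 25, value 163
- track 7+track 6+track 5+track 3: duration 24, energy 30, value 159
- track 2+track 6+track 3+track 10: duration 29, energy 28, value 149
Best: 173 pts.

173 pts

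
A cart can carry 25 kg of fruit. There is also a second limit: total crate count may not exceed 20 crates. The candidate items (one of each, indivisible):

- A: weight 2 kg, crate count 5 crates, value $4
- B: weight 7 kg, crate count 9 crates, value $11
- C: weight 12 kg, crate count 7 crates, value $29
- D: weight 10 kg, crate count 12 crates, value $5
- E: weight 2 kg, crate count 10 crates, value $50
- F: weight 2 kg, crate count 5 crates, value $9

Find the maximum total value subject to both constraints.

Feasible sets respecting both limits:
- C+E: weight 14, crate count 17, value 79
- A+E+F: weight 6, crate count 20, value 63
- B+E: weight 9, crate count 19, value 61
Best: $79.

$79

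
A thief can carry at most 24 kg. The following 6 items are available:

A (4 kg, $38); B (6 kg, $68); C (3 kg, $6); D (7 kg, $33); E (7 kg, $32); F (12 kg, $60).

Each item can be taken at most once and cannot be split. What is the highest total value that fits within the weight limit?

Check high-value combinations within 24 kg:
- A+B+D+E: weight 4+6+7+7=24, value 38+68+33+32=171
- A+B+F: weight 4+6+12=22, value 38+68+60=166
- A+B+C+D: weight 4+6+3+7=20, value 38+68+6+33=145
- A+B+C+E: weight 4+6+3+7=20, value 38+68+6+32=144
Best: $171.

$171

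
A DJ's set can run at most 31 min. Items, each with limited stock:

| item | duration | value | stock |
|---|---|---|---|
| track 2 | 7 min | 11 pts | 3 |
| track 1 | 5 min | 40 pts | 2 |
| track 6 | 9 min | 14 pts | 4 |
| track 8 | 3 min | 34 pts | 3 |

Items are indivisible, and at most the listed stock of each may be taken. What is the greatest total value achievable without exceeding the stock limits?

Top feasible selections:
- 2×track 1 + 1×track 6 + 3×track 8: duration 28, value 196
- 1×track 2 + 2×track 1 + 3×track 8: duration 26, value 193
Best: 196 pts.

196 pts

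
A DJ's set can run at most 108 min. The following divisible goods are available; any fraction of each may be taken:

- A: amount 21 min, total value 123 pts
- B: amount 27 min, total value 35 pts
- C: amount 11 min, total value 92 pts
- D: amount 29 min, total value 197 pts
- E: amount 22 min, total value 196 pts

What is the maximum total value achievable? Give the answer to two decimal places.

Take in order of value per unit:
- E (196/22 per unit): all 22 → value 196, running total 196.00
- C (92/11 per unit): all 11 → value 92, running total 288.00
- D (197/29 per unit): all 29 → value 197, running total 485.00
- A (123/21 per unit): all 21 → value 123, running total 608.00
- B (35/27 per unit): 25 of 27 → value 25×35/27 = 32.4074, running total 640.41
Total 640.41.

640.41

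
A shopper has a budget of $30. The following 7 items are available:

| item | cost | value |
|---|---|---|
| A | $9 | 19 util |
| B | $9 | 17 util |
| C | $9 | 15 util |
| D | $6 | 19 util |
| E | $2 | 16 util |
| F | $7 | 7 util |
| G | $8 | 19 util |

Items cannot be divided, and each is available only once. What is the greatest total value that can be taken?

Check high-value combinations within $30:
- A+D+E+G: cost 9+6+2+8=25, value 19+19+16+19=73
- B+D+E+G: cost 9+6+2+8=25, value 17+19+16+19=71
- A+B+D+E: cost 9+9+6+2=26, value 19+17+19+16=71
- A+B+E+G: cost 9+9+2+8=28, value 19+17+16+19=71
- C+D+E+G: cost 9+6+2+8=25, value 15+19+16+19=69
Best: 73 util.

73 util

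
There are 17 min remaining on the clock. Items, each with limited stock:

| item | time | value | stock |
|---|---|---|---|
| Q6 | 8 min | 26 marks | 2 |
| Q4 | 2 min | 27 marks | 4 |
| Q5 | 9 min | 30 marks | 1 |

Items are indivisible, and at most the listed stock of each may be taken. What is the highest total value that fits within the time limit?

Top feasible selections:
- 4×Q4 + 1×Q5: time 17, value 138
- 1×Q6 + 4×Q4: time 16, value 134
- 3×Q4 + 1×Q5: time 15, value 111
Best: 138 marks.

138 marks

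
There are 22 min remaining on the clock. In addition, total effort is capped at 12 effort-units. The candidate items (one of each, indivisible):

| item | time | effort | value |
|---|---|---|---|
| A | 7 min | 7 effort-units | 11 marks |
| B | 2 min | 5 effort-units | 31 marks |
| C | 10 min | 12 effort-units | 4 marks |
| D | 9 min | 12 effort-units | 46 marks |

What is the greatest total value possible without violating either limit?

46 marks

Feasible sets respecting both limits:
- D: time 9, effort 12, value 46
- A+B: time 9, effort 12, value 42
- B: time 2, effort 5, value 31
Best: 46 marks.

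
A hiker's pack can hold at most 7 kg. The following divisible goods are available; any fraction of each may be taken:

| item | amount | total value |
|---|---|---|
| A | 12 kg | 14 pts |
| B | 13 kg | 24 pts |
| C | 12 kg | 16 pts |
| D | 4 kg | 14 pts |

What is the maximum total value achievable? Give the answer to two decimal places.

Take in order of value per unit:
- D (14/4 per unit): all 4 → value 14, running total 14.00
- B (24/13 per unit): 3 of 13 → value 3×24/13 = 5.5385, running total 19.54
Total 19.54.

19.54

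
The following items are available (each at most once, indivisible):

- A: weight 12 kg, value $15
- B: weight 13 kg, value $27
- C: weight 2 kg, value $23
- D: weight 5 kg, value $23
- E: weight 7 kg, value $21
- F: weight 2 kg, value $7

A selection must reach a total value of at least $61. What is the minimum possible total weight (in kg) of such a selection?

Subsets with value ≥ 61, sorted by total weight:
- C+D+E: weight 14, value 67
- C+D+E+F: weight 16, value 74
- A+C+D: weight 19, value 61
Minimum weight: 14 kg.

14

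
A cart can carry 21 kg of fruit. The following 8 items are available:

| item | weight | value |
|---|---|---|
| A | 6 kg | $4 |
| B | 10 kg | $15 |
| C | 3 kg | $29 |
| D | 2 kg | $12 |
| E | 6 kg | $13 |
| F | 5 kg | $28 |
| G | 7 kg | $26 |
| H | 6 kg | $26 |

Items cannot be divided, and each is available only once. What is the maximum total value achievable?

This is a 0/1 knapsack; check combinations near the capacity.
- C+F+G+H: weight 3+5+7+6=21, value 29+28+26+26=109
- C+E+F+H: weight 3+6+5+6=20, value 29+13+28+26=96
- C+E+F+G: weight 3+6+5+7=21, value 29+13+28+26=96
Best: $109.

$109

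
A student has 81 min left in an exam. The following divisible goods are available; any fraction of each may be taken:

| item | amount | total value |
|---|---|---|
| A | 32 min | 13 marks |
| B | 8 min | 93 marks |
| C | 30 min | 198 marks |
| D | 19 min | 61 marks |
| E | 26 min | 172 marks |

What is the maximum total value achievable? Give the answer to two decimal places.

Take in order of value per unit:
- B (93/8 per unit): all 8 → value 93, running total 93.00
- E (172/26 per unit): all 26 → value 172, running total 265.00
- C (198/30 per unit): all 30 → value 198, running total 463.00
- D (61/19 per unit): 17 of 19 → value 17×61/19 = 54.5789, running total 517.58
Total 517.58.

517.58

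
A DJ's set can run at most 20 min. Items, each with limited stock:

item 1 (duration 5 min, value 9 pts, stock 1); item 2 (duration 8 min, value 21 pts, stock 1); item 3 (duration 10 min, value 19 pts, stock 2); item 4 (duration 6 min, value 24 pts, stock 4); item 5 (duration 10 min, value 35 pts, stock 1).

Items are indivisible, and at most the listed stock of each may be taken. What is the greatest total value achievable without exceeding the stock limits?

72 pts

Top feasible selections:
- 3×item 4: duration 18, value 72
- 1×item 2 + 2×item 4: duration 20, value 69
Best: 72 pts.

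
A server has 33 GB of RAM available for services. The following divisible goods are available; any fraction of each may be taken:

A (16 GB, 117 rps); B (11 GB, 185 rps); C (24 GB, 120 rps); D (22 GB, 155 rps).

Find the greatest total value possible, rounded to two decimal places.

344.27

Take in order of value per unit:
- B (185/11 per unit): all 11 → value 185, running total 185.00
- A (117/16 per unit): all 16 → value 117, running total 302.00
- D (155/22 per unit): 6 of 22 → value 6×155/22 = 42.2727, running total 344.27
Total 344.27.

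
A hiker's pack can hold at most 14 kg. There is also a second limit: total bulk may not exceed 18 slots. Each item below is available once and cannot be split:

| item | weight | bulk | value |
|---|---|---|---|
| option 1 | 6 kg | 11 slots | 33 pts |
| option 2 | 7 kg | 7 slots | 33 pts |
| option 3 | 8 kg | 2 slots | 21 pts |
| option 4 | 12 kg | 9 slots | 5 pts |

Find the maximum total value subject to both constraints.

66 pts

Feasible sets respecting both limits:
- option 1+option 2: weight 13, bulk 18, value 66
- option 1+option 3: weight 14, bulk 13, value 54
- option 1: weight 6, bulk 11, value 33
- option 2: weight 7, bulk 7, value 33
Best: 66 pts.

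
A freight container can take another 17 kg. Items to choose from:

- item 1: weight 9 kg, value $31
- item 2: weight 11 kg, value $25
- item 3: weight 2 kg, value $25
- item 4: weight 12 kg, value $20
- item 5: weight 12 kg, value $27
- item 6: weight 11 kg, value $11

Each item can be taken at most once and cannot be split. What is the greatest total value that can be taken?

Check high-value combinations within 17 kg:
- item 1+item 3: weight 9+2=11, value 31+25=56
- item 3+item 5: weight 2+12=14, value 25+27=52
- item 2+item 3: weight 11+2=13, value 25+25=50
- item 3+item 4: weight 2+12=14, value 25+20=45
- item 3+item 6: weight 2+11=13, value 25+11=36
Best: $56.

$56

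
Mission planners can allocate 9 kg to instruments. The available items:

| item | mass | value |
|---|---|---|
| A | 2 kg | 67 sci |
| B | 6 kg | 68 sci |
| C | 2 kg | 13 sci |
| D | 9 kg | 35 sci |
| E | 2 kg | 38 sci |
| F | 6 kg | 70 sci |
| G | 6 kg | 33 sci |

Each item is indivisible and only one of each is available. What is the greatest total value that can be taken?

Check high-value combinations within 9 kg:
- A+F: mass 2+6=8, value 67+70=137
- A+B: mass 2+6=8, value 67+68=135
- A+C+E: mass 2+2+2=6, value 67+13+38=118
- E+F: mass 2+6=8, value 38+70=108
- B+E: mass 6+2=8, value 68+38=106
Best: 137 sci.

137 sci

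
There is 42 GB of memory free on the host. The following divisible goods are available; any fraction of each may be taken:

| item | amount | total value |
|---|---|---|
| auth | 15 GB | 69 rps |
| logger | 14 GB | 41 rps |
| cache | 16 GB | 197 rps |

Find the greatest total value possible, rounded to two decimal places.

298.21

Take in order of value per unit:
- cache (197/16 per unit): all 16 → value 197, running total 197.00
- auth (69/15 per unit): all 15 → value 69, running total 266.00
- logger (41/14 per unit): 11 of 14 → value 11×41/14 = 32.2143, running total 298.21
Total 298.21.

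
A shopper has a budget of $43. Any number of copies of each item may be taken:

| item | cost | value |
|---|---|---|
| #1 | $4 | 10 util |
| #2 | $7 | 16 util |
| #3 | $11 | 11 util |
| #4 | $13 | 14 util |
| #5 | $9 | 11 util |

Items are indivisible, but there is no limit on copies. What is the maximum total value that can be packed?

106 util

Best value-per-unit is #1 at 10/4; filling with it alone gives 10×10 = 100.
Optimal mix: 9×#1 + 1×#2 → cost 43, value 106.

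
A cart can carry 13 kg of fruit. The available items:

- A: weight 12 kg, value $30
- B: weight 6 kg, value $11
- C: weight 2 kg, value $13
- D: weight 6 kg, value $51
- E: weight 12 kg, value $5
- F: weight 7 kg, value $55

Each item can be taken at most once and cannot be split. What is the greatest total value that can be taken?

Check high-value combinations within 13 kg:
- D+F: weight 6+7=13, value 51+55=106
- C+F: weight 2+7=9, value 13+55=68
- B+F: weight 6+7=13, value 11+55=66
- C+D: weight 2+6=8, value 13+51=64
- B+D: weight 6+6=12, value 11+51=62
Best: $106.

$106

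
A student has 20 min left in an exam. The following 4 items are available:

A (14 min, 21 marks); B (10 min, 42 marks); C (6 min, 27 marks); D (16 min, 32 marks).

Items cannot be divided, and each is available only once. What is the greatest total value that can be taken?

69 marks

This is a 0/1 knapsack; check combinations near the capacity.
- B+C: time 10+6=16, value 42+27=69
- A+C: time 14+6=20, value 21+27=48
- B: time 10, value 42
- D: time 16, value 32
Best: 69 marks.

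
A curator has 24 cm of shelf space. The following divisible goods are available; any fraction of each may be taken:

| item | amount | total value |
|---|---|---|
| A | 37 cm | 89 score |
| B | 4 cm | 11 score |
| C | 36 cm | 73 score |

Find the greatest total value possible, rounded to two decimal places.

59.11

Take in order of value per unit:
- B (11/4 per unit): all 4 → value 11, running total 11.00
- A (89/37 per unit): 20 of 37 → value 20×89/37 = 48.1081, running total 59.11
Total 59.11.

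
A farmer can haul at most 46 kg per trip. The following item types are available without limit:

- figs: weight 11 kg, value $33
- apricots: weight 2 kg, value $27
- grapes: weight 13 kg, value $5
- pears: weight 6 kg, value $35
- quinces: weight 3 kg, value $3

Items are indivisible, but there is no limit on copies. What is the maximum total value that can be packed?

Best value-per-unit is apricots at 27/2, and filling with it alone uses weight 23×2=46. No mix of the others beats 23×27 = 621.

$621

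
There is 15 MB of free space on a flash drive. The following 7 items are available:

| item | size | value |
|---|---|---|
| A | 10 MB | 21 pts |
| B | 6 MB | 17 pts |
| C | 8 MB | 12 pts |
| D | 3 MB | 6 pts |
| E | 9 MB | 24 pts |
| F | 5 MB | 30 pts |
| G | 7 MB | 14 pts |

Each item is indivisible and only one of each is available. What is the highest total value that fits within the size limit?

Check high-value combinations within 15 MB:
- E+F: size 9+5=14, value 24+30=54
- B+D+F: size 6+3+5=14, value 17+6+30=53
- A+F: size 10+5=15, value 21+30=51
- D+F+G: size 3+5+7=15, value 6+30+14=50
- B+F: size 6+5=11, value 17+30=47
Best: 54 pts.

54 pts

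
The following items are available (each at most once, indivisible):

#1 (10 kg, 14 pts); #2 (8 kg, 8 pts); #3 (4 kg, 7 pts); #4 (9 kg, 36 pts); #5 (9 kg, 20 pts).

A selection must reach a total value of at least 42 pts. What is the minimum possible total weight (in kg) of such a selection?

Subsets with value ≥ 42, sorted by total weight:
- #3+#4: weight 13, value 43
- #2+#4: weight 17, value 44
- #4+#5: weight 18, value 56
Minimum weight: 13 kg.

13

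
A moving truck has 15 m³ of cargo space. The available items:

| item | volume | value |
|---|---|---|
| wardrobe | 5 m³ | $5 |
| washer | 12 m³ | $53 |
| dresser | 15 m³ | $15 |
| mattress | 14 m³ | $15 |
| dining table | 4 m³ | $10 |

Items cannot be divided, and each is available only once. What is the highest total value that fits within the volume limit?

Check high-value combinations within 15 m³:
- washer: volume 12, value 53
- wardrobe+dining table: volume 5+4=9, value 5+10=15
- mattress: volume 14, value 15
- dresser: volume 15, value 15
Best: $53.

$53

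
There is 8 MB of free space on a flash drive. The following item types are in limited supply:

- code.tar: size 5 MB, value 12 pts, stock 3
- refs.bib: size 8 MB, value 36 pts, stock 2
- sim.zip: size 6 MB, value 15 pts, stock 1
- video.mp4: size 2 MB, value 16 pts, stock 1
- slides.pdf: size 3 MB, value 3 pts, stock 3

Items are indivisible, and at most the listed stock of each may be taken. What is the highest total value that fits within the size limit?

Best selections within size 8 and stock limits:
- 1×refs.bib: size 8, value 36
- 1×sim.zip + 1×video.mp4: size 8, value 31
Best: 36 pts.

36 pts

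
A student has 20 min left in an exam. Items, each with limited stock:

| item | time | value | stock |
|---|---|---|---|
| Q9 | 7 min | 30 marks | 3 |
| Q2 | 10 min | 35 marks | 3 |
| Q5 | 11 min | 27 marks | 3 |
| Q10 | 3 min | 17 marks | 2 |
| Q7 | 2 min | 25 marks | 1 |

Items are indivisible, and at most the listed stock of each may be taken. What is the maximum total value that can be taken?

102 marks

Top feasible selections:
- 2×Q9 + 1×Q10 + 1×Q7: time 19, value 102
- 1×Q2 + 2×Q10 + 1×Q7: time 18, value 94
Best: 102 marks.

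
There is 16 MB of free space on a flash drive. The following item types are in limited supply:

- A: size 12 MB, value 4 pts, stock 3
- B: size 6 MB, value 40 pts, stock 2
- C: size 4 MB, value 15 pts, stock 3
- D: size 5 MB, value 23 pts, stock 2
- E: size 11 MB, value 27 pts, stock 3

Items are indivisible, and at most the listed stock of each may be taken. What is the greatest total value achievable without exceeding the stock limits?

Best selections within size 16 and stock limits:
- 2×B + 1×C: size 16, value 95
- 1×B + 2×D: size 16, value 86
- 2×B: size 12, value 80
Best: 95 pts.

95 pts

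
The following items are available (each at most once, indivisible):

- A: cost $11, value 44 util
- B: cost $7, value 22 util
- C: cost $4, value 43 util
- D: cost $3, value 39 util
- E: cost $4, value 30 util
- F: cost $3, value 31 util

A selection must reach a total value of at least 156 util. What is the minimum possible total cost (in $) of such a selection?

Subsets with value ≥ 156, sorted by total cost:
- B+C+D+E+F: cost 21, value 165
- A+C+D+F: cost 21, value 157
- A+C+D+E: cost 22, value 156
Minimum cost: 21 $.

21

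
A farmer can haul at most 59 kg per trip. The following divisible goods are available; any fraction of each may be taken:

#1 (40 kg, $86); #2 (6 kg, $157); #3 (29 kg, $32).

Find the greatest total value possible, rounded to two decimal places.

257.34

Take in order of value per unit:
- #2 (157/6 per unit): all 6 → value 157, running total 157.00
- #1 (86/40 per unit): all 40 → value 86, running total 243.00
- #3 (32/29 per unit): 13 of 29 → value 13×32/29 = 14.3448, running total 257.34
Total 257.34.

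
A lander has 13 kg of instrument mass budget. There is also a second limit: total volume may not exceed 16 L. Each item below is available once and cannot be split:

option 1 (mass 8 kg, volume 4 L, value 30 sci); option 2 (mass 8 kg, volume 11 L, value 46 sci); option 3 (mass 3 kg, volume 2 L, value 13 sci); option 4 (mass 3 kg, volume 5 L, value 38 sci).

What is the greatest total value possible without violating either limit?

Feasible sets respecting both limits:
- option 2+option 4: mass 11, volume 16, value 84
- option 1+option 4: mass 11, volume 9, value 68
- option 2+option 3: mass 11, volume 13, value 59
Best: 84 sci.

84 sci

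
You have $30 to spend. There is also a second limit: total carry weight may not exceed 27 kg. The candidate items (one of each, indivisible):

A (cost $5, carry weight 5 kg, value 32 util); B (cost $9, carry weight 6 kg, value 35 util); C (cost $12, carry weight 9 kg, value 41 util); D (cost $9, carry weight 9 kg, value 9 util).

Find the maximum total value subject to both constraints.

108 util

Feasible sets respecting both limits:
- A+B+C: cost 26, carry weight 20, value 108
- B+C+D: cost 30, carry weight 24, value 85
- A+C+D: cost 26, carry weight 23, value 82
- B+C: cost 21, carry weight 15, value 76
Best: 108 util.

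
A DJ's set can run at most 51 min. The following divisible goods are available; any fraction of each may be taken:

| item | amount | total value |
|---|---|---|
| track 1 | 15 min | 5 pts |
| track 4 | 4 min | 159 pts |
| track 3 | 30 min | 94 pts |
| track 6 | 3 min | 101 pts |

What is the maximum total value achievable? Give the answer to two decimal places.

Take in order of value per unit:
- track 4 (159/4 per unit): all 4 → value 159, running total 159.00
- track 6 (101/3 per unit): all 3 → value 101, running total 260.00
- track 3 (94/30 per unit): all 30 → value 94, running total 354.00
- track 1 (5/15 per unit): 14 of 15 → value 14×5/15 = 4.6667, running total 358.67
Total 358.67.

358.67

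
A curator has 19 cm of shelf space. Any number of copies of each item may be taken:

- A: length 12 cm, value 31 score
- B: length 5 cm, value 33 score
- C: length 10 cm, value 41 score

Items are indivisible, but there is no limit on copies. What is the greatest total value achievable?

Best value-per-unit is B at 33/5, and filling with it alone uses length 3×5=15. No mix of the others beats 3×33 = 99.

99 score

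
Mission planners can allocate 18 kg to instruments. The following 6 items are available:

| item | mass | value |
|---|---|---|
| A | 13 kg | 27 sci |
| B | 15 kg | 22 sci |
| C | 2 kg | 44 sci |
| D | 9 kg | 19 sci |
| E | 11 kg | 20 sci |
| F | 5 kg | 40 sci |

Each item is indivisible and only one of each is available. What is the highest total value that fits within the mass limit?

104 sci

Check high-value combinations within 18 kg:
- C+E+F: mass 2+11+5=18, value 44+20+40=104
- C+D+F: mass 2+9+5=16, value 44+19+40=103
- C+F: mass 2+5=7, value 44+40=84
- A+C: mass 13+2=15, value 27+44=71
- A+F: mass 13+5=18, value 27+40=67
Best: 104 sci.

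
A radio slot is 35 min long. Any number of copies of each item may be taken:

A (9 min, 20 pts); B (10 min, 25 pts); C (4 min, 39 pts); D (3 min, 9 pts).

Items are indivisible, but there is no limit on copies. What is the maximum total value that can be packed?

321 pts

Best value-per-unit is C at 39/4; filling with it alone gives 8×39 = 312.
Optimal mix: 8×C + 1×D → duration 35, value 321.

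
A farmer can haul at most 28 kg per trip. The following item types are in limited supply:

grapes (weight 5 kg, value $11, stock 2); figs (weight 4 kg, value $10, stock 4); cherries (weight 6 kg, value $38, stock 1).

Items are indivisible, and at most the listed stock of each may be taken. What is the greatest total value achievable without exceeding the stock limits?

Best selections within weight 28 and stock limits:
- 2×grapes + 3×figs + 1×cherries: weight 28, value 90
- 1×grapes + 4×figs + 1×cherries: weight 27, value 89
- 2×grapes + 2×figs + 1×cherries: weight 24, value 80
- 1×grapes + 3×figs + 1×cherries: weight 23, value 79
Best: $90.

$90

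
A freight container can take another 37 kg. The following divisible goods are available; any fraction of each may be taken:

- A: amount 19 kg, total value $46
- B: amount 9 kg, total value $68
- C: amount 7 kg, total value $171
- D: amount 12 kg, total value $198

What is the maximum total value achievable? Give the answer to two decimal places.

458.79

Take in order of value per unit:
- C (171/7 per unit): all 7 → value 171, running total 171.00
- D (198/12 per unit): all 12 → value 198, running total 369.00
- B (68/9 per unit): all 9 → value 68, running total 437.00
- A (46/19 per unit): 9 of 19 → value 9×46/19 = 21.7895, running total 458.79
Total 458.79.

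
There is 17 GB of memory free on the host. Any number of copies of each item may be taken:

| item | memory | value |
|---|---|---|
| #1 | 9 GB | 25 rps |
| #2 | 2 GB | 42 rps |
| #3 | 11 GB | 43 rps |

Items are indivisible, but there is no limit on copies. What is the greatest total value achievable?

336 rps

Best value-per-unit is #2 at 42/2, and filling with it alone uses memory 8×2=16. No mix of the others beats 8×42 = 336.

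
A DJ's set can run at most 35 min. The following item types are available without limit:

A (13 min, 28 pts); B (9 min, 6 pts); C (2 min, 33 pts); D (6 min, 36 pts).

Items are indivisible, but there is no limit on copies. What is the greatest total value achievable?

Best value-per-unit is C at 33/2, and filling with it alone uses duration 17×2=34. No mix of the others beats 17×33 = 561.

561 pts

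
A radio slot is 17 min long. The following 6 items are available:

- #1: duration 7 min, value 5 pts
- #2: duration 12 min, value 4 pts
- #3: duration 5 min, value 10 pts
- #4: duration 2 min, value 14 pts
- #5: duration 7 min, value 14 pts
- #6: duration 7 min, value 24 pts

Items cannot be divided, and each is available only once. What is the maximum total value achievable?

52 pts

Check high-value combinations within 17 min:
- #4+#5+#6: duration 2+7+7=16, value 14+14+24=52
- #3+#4+#6: duration 5+2+7=14, value 10+14+24=48
- #1+#4+#6: duration 7+2+7=16, value 5+14+24=43
- #4+#6: duration 2+7=9, value 14+24=38
- #3+#4+#5: duration 5+2+7=14, value 10+14+14=38
Best: 52 pts.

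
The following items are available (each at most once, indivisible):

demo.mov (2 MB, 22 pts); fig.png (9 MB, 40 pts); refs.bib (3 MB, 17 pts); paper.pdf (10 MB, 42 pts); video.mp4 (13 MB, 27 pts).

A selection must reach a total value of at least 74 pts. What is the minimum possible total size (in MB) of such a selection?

Subsets with value ≥ 74, sorted by total size:
- demo.mov+fig.png+refs.bib: size 14, value 79
- demo.mov+refs.bib+paper.pdf: size 15, value 81
- fig.png+paper.pdf: size 19, value 82
- demo.mov+fig.png+paper.pdf: size 21, value 104
Minimum size: 14 MB.

14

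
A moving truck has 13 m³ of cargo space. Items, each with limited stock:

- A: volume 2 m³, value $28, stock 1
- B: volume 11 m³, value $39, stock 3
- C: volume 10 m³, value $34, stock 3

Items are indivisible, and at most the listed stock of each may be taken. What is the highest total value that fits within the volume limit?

$67

Top feasible selections:
- 1×A + 1×B: volume 13, value 67
- 1×A + 1×C: volume 12, value 62
- 1×B: volume 11, value 39
Best: $67.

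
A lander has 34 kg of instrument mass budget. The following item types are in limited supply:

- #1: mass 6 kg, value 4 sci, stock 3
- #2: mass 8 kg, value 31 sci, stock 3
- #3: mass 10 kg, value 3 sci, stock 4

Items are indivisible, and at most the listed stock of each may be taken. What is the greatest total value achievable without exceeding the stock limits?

97 sci

Top feasible selections:
- 1×#1 + 3×#2: mass 30, value 97
- 3×#2 + 1×#3: mass 34, value 96
- 3×#2: mass 24, value 93
- 3×#1 + 2×#2: mass 34, value 74
Best: 97 sci.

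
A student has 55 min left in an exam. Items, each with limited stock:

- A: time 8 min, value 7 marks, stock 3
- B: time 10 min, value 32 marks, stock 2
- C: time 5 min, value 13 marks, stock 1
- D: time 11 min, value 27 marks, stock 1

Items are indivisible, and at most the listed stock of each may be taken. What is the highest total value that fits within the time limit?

Best selections within time 55 and stock limits:
- 2×A + 2×B + 1×C + 1×D: time 52, value 118
- 3×A + 2×B + 1×D: time 55, value 112
Best: 118 marks.

118 marks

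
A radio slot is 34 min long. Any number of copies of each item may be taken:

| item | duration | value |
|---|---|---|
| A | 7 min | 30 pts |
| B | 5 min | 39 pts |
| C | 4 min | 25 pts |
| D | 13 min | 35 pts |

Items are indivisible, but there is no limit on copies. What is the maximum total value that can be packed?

259 pts

Best value-per-unit is B at 39/5; filling with it alone gives 6×39 = 234.
Optimal mix: 6×B + 1×C → duration 34, value 259.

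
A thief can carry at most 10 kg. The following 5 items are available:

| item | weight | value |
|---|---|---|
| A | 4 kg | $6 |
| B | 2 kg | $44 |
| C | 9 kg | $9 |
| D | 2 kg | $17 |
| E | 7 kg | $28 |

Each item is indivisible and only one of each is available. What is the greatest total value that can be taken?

Check high-value combinations within 10 kg:
- B+E: weight 2+7=9, value 44+28=72
- A+B+D: weight 4+2+2=8, value 6+44+17=67
- B+D: weight 2+2=4, value 44+17=61
- A+B: weight 4+2=6, value 6+44=50
- D+E: weight 2+7=9, value 17+28=45
Best: $72.

$72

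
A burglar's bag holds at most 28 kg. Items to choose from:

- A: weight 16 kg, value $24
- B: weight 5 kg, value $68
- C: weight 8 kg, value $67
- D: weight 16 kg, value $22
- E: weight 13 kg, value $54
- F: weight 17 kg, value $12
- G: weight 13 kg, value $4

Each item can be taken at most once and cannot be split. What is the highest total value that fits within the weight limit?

Check high-value combinations within 28 kg:
- B+C+E: weight 5+8+13=26, value 68+67+54=189
- B+C+G: weight 5+8+13=26, value 68+67+4=139
- B+C: weight 5+8=13, value 68+67=135
Best: $189.

$189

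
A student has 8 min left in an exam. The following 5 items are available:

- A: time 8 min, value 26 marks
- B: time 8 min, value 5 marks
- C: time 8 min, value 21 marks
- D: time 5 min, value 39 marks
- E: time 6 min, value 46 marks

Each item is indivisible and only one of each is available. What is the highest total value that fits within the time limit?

Check high-value combinations within 8 min:
- E: time 6, value 46
- D: time 5, value 39
- A: time 8, value 26
- C: time 8, value 21
Best: 46 marks.

46 marks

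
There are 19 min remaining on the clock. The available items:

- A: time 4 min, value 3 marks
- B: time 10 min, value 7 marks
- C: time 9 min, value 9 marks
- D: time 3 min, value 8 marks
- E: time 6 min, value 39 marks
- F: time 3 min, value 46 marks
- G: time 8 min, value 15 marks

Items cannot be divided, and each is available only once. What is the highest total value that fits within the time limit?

100 marks

Check high-value combinations within 19 min:
- E+F+G: time 6+3+8=17, value 39+46+15=100
- A+D+E+F: time 4+3+6+3=16, value 3+8+39+46=96
- C+E+F: time 9+6+3=18, value 9+39+46=94
- D+E+F: time 3+6+3=12, value 8+39+46=93
Best: 100 marks.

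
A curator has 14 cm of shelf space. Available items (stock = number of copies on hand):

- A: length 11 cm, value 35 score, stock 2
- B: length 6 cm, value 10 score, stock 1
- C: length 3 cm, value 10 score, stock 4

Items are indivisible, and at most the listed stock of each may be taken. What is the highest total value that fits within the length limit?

Best selections within length 14 and stock limits:
- 1×A + 1×C: length 14, value 45
- 4×C: length 12, value 40
Best: 45 score.

45 score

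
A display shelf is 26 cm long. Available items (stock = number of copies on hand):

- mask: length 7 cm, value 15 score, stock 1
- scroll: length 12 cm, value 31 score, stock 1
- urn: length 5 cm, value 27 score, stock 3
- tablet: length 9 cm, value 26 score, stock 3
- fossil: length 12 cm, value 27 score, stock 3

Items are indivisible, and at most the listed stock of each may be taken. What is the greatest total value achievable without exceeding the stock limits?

107 score

Top feasible selections:
- 3×urn + 1×tablet: length 24, value 107
- 1×mask + 3×urn: length 22, value 96
- 1×mask + 2×urn + 1×tablet: length 26, value 95
- 1×scroll + 2×urn: length 22, value 85
Best: 107 score.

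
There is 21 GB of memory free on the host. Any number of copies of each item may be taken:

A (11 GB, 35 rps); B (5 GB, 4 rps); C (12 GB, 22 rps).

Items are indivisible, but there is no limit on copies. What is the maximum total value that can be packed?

Best value-per-unit is A at 35/11; filling with it alone gives 1×35 = 35.
Optimal mix: 1×A + 2×B → memory 21, value 43.

43 rps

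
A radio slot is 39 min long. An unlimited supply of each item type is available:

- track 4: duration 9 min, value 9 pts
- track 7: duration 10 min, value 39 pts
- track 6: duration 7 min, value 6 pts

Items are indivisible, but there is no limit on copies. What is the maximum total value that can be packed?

126 pts

Best value-per-unit is track 7 at 39/10; filling with it alone gives 3×39 = 117.
Optimal mix: 1×track 4 + 3×track 7 → duration 39, value 126.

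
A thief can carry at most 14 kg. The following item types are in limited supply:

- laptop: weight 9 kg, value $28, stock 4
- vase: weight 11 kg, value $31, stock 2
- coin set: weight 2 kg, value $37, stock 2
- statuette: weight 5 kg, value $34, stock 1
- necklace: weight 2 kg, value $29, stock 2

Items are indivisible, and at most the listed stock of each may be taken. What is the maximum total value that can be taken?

$166

Top feasible selections:
- 2×coin set + 1×statuette + 2×necklace: weight 13, value 166
- 2×coin set + 1×statuette + 1×necklace: weight 11, value 137
Best: $166.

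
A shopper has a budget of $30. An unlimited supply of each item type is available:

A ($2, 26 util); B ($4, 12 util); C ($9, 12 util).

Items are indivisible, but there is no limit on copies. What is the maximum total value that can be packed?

Best value-per-unit is A at 26/2, and filling with it alone uses cost 15×2=30. No mix of the others beats 15×26 = 390.

390 util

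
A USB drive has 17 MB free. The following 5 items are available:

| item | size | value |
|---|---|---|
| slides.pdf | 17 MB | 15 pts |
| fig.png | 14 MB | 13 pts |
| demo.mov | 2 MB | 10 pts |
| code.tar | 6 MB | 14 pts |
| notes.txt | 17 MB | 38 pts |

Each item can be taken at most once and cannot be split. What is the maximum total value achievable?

Check high-value combinations within 17 MB:
- notes.txt: size 17, value 38
- demo.mov+code.tar: size 2+6=8, value 10+14=24
- fig.png+demo.mov: size 14+2=16, value 13+10=23
- slides.pdf: size 17, value 15
Best: 38 pts.

38 pts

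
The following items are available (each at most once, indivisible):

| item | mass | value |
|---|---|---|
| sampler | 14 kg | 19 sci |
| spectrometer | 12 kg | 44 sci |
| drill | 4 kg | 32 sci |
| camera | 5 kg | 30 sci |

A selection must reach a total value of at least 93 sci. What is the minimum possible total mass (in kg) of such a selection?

21

Subsets with value ≥ 93, sorted by total mass:
- spectrometer+drill+camera: mass 21, value 106
- sampler+spectrometer+drill: mass 30, value 95
Minimum mass: 21 kg.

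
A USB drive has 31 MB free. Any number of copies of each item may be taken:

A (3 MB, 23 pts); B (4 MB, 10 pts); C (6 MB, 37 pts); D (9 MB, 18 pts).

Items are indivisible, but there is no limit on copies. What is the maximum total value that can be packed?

Best value-per-unit is A at 23/3, and filling with it alone uses size 10×3=30. No mix of the others beats 10×23 = 230.

230 pts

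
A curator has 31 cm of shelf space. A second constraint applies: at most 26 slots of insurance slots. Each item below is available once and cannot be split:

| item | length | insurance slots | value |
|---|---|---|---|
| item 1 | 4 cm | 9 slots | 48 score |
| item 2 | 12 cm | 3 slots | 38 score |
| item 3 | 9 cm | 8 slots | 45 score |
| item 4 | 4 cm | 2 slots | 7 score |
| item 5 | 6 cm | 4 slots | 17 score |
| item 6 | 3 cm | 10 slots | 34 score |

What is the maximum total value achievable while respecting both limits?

Feasible sets respecting both limits:
- item 1+item 2+item 3+item 5: length 31, insurance slots 24, value 148
- item 1+item 2+item 3+item 4: length 29, insurance slots 22, value 138
- item 1+item 2+item 5+item 6: length 25, insurance slots 26, value 137
- item 2+item 3+item 5+item 6: length 30, insurance slots 25, value 134
Best: 148 score.

148 score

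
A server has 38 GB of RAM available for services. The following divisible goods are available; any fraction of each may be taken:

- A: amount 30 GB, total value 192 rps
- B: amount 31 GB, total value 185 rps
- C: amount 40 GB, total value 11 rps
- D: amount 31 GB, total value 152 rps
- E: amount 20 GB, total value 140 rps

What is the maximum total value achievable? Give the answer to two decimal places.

255.20

Take in order of value per unit:
- E (140/20 per unit): all 20 → value 140, running total 140.00
- A (192/30 per unit): 18 of 30 → value 18×192/30 = 115.2000, running total 255.20
Total 255.20.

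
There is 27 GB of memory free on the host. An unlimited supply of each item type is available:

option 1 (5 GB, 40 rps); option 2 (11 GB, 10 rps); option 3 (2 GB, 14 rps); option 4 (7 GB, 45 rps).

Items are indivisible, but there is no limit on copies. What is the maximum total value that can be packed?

214 rps

Best value-per-unit is option 1 at 40/5; filling with it alone gives 5×40 = 200.
Optimal mix: 5×option 1 + 1×option 3 → memory 27, value 214.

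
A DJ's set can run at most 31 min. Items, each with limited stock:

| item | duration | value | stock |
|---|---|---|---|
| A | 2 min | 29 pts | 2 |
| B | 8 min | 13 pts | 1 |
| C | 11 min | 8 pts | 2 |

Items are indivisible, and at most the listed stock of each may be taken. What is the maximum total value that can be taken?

79 pts

Top feasible selections:
- 2×A + 1×B + 1×C: duration 23, value 79
- 2×A + 2×C: duration 26, value 74
- 2×A + 1×B: duration 12, value 71
- 2×A + 1×C: duration 15, value 66
Best: 79 pts.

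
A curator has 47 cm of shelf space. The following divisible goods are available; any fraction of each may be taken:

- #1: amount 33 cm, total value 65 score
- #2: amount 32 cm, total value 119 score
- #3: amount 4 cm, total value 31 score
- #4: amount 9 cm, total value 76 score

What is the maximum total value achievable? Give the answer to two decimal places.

Take in order of value per unit:
- #4 (76/9 per unit): all 9 → value 76, running total 76.00
- #3 (31/4 per unit): all 4 → value 31, running total 107.00
- #2 (119/32 per unit): all 32 → value 119, running total 226.00
- #1 (65/33 per unit): 2 of 33 → value 2×65/33 = 3.9394, running total 229.94
Total 229.94.

229.94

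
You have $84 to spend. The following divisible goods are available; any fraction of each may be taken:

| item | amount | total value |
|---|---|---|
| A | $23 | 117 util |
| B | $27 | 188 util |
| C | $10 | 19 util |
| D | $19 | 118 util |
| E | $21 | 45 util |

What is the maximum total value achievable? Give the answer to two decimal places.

455.14

Take in order of value per unit:
- B (188/27 per unit): all 27 → value 188, running total 188.00
- D (118/19 per unit): all 19 → value 118, running total 306.00
- A (117/23 per unit): all 23 → value 117, running total 423.00
- E (45/21 per unit): 15 of 21 → value 15×45/21 = 32.1429, running total 455.14
Total 455.14.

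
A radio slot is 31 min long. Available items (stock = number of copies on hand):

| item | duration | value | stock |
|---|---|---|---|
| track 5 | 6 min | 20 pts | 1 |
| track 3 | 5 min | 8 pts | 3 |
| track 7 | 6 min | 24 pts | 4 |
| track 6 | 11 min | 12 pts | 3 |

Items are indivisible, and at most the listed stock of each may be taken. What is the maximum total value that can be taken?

Top feasible selections:
- 1×track 5 + 4×track 7: duration 30, value 116
- 1×track 3 + 4×track 7: duration 29, value 104
- 1×track 5 + 1×track 3 + 3×track 7: duration 29, value 100
- 4×track 7: duration 24, value 96
Best: 116 pts.

116 pts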